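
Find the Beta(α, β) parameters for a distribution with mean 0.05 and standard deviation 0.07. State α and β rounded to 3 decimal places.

α = 0.435, β = 8.259

σ² = 0.07² = 0.0049.
With s = α+β, Var = μ(1−μ)/(s+1), so s+1 = (0.05×0.95)/0.0049 = 9.6939 and s = 8.6939.
α = μs = 0.435, β = (1−μ)s = 8.259.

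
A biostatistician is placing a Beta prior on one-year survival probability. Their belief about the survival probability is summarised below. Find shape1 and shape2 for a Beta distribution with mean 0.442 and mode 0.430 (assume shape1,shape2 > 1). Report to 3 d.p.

shape1 = 5.157, shape2 = 6.510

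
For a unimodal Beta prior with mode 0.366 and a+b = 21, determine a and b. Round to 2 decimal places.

Mode = (a−1)/(κ−2) with κ = a+b, so a−1 = 0.366·19 = 6.95.
a = 7.95; b = κ − a = 13.05.

a = 7.95, b = 13.05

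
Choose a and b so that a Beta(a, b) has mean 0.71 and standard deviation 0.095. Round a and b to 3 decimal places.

a = 15.488, b = 6.326

First σ² = 0.009025. Setting a = μn, b = (1−μ)n with n = a+b,
μ(1−μ)/(n+1) = 0.009025 ⇒ n+1 = 0.2059/0.009025 = 22.8144 ⇒ n = 21.8144.
Hence a = 0.71×21.8144 = 15.488, b = 0.29×21.8144 = 6.326.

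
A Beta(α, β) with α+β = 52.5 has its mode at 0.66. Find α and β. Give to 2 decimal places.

Mode = (α−1)/(κ−2) with κ = α+β, so α−1 = 0.66·50.5 = 33.33.
α = 34.33; β = κ − α = 18.17.

α = 34.33, β = 18.17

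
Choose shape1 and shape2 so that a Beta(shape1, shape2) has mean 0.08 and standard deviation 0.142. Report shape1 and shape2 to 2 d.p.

shape1 = 0.21, shape2 = 2.44

σ² = 0.142² = 0.020164.
With s = shape1+shape2, Var = μ(1−μ)/(s+1), so s+1 = (0.08×0.92)/0.020164 = 3.6501 and s = 2.6501.
shape1 = μs = 0.21, shape2 = (1−μ)s = 2.44.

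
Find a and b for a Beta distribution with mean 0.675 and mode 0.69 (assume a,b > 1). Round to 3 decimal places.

a = 17.100, b = 8.233

With s = a+b: μ = a/s and mode = (a−1)/(s−2). Eliminating a = μs,
μs − 1 = m(s−2) ⇒ s(μ−m) = 1−2m ⇒ s = -0.38/-0.015 = 25.3333.
So a = μs = 17.100, b = (1−μ)s = 8.233.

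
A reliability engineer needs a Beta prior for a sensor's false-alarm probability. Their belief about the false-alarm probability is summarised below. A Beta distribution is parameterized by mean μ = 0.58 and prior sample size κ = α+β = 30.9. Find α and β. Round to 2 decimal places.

α = μκ = 0.58×30.9 = 17.92 and β = (1−μ)κ = 0.42×30.9 = 12.98.

α = 17.92, β = 12.98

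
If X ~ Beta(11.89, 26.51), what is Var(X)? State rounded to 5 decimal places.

0.00543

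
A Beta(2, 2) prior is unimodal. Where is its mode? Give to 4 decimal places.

With α,β > 1, mode = (α−1)/(α+β−2) = 1/2 = 0.5000.

0.5000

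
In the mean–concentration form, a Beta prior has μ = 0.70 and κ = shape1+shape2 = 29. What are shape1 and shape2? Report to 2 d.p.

shape1 = 20.30, shape2 = 8.70

Split κ in proportion μ : (1−μ): shape1 = 0.70·29 = 20.30, shape2 = 29 − 20.30 = 8.70.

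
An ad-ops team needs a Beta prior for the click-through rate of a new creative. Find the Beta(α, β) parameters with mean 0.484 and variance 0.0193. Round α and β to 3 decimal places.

α = 5.779, β = 6.161

Write ν = α+β; then α = μν and Var = μ(1−μ)/(ν+1).
ν = μ(1−μ)/Var − 1 = 0.249744/0.0193 − 1 = 11.9401.
α = 0.484·11.9401 = 5.779, β = 0.516·11.9401 = 6.161.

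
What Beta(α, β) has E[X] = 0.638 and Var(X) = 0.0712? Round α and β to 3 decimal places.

Let s = α+β. The Beta variance is μ(1−μ)/(s+1).
So s+1 = μ(1−μ)/σ² = (0.638×0.362)/0.0712 = 0.230956/0.0712 = 3.2438, giving s = 2.2438.
Then α = μs = 0.638×2.2438 = 1.432 and β = (1−μ)s = 0.362×2.2438 = 0.812.

α = 1.432, β = 0.812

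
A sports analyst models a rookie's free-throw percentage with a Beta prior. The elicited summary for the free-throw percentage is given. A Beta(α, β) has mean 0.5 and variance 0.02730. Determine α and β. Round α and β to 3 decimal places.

α = 4.079, β = 4.079

Let s = α+β. The Beta variance is μ(1−μ)/(s+1).
So s+1 = μ(1−μ)/σ² = (0.5×0.5)/0.02730 = 0.25/0.02730 = 9.1575, giving s = 8.1575.
Then α = μs = 0.5×8.1575 = 4.079 and β = (1−μ)s = 0.5×8.1575 = 4.079.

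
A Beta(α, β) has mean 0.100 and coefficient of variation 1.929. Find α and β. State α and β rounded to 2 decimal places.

α = 0.14, β = 1.28

Var = (CV·μ)² = (1.929×0.100)² = 0.037210.
α+β = μ(1−μ)/Var − 1 = 0.090000/0.037210 − 1 = 1.4187.
Thus α = 0.100·1.4187 = 0.14 and β = 0.900·1.4187 = 1.28.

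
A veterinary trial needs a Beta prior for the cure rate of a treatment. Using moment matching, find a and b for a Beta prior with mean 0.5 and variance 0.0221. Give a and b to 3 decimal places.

a = 5.156, b = 5.156

Write ν = a+b; then a = μν and Var = μ(1−μ)/(ν+1).
ν = μ(1−μ)/Var − 1 = 0.25/0.0221 − 1 = 10.3122.
a = 0.5·10.3122 = 5.156, b = 0.5·10.3122 = 5.156.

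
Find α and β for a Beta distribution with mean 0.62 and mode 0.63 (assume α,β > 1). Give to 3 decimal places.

Let s = α+β. Mean gives α = μs = 0.62s; mode gives (α−1)/(s−2) = 0.63.
Substituting: 0.62s − 1 = 0.63(s−2) = 0.63s − 1.26, so -0.01s = -0.26 and s = 26.0000.
Then α = 0.62×26.0000 = 16.120 and β = s−α = 9.880.

α = 16.120, β = 9.880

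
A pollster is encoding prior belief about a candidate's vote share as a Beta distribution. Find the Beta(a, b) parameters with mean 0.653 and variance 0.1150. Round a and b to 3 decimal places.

a = 0.634, b = 0.337

By moment matching, a+b = μ(1−μ)/σ² − 1 = (0.653·0.347)/0.1150 − 1 = 1.9704 − 1 = 0.9704.
Since a/(a+b) = μ, a = 0.653·0.9704 = 0.634 and b = 0.347·0.9704 = 0.337.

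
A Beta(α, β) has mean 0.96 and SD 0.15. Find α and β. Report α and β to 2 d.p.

Variance = 0.15² = 0.0225. The moment-matching identity α+β = μ(1−μ)/Var − 1 gives
α+β = 0.0384/0.0225 − 1 = 0.7067, so α = μ·0.7067 = 0.68 and β = (1−μ)·0.7067 = 0.03.

α = 0.68, β = 0.03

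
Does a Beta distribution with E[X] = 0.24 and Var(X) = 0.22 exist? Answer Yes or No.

The Beta variance bound is σ² < μ(1−μ).
Here μ(1−μ) = 0.24×0.76 = 0.1824, and 0.22 ≥ 0.1824.

No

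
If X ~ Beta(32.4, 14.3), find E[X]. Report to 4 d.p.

The Beta mean is α/(α+β) = 32.4/(32.4+14.3) = 0.6938.

0.6938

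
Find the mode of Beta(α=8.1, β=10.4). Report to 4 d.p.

0.4303

The density x^(α−1)(1−x)^(β−1) is maximised at (α−1)/(α+β−2) = 7.1/16.5 = 0.4303.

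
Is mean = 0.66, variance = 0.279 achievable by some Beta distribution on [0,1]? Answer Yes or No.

A Beta with mean μ has variance μ(1−μ)/(α+β+1) < μ(1−μ).
Here μ(1−μ) = 0.66×0.34 = 0.2244, and 0.279 ≥ 0.2244.

No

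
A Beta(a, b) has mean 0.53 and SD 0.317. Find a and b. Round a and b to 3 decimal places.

First σ² = 0.100489. Setting a = μn, b = (1−μ)n with n = a+b,
μ(1−μ)/(n+1) = 0.100489 ⇒ n+1 = 0.2491/0.100489 = 2.4789 ⇒ n = 1.4789.
Hence a = 0.53×1.4789 = 0.784, b = 0.47×1.4789 = 0.695.

a = 0.784, b = 0.695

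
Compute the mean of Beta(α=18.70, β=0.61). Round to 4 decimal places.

E[X] = α/(α+β) = 18.70/19.31 = 0.9684.

0.9684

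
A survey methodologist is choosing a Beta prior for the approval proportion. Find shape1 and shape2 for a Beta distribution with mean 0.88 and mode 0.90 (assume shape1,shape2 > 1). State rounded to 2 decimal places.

shape1 = 35.20, shape2 = 4.80

With s = shape1+shape2: μ = shape1/s and mode = (shape1−1)/(s−2). Eliminating shape1 = μs,
μs − 1 = m(s−2) ⇒ s(μ−m) = 1−2m ⇒ s = -0.80/-0.02 = 40.0000.
So shape1 = μs = 35.20, shape2 = (1−μ)s = 4.80.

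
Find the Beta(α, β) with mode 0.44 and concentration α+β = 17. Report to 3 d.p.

For α,β>1 the mode is (α−1)/(α+β−2), so α = mode·(κ−2)+1 = 0.44×15+1 = 7.600.
And β = (1−mode)·(κ−2)+1 = 0.56×15+1 = 9.400.

α = 7.600, β = 9.400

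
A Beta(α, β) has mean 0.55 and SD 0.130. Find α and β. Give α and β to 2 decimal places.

Variance = 0.130² = 0.016900. The moment-matching identity α+β = μ(1−μ)/Var − 1 gives
α+β = 0.2475/0.016900 − 1 = 13.6450, so α = μ·13.6450 = 7.50 and β = (1−μ)·13.6450 = 6.14.

α = 7.50, β = 6.14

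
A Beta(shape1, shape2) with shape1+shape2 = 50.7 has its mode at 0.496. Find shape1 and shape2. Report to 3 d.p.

shape1 = 25.155, shape2 = 25.545

Since the density peak of Beta(shape1,shape2) is at (shape1−1)/(shape1+shape2−2),
shape1 = 1 + 0.496(50.7−2) = 25.155 and shape2 = 50.7 − 25.155 = 25.545.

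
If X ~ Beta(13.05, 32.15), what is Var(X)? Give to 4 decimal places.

0.0044

μ = 13.05/45.20 = 0.288717; Var = μ(1−μ)/(α+β+1) = 0.2053594/46.20 = 0.0044.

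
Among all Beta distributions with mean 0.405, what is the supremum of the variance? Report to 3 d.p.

For fixed mean μ the Beta variance is μ(1−μ)/(α+β+1), increasing as α+β decreases.
Its least upper bound (not attained) is μ(1−μ) = 0.405·0.595 = 0.241.

0.241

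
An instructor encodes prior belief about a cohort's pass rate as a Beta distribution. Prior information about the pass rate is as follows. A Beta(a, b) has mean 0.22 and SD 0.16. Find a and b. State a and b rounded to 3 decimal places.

a = 1.255, b = 4.448

Variance = 0.16² = 0.0256. The moment-matching identity a+b = μ(1−μ)/Var − 1 gives
a+b = 0.1716/0.0256 − 1 = 5.7031, so a = μ·5.7031 = 1.255 and b = (1−μ)·5.7031 = 4.448.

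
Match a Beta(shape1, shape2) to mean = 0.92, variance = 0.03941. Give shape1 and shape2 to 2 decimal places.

shape1 = 0.80, shape2 = 0.07

Let s = shape1+shape2. The Beta variance is μ(1−μ)/(s+1).
So s+1 = μ(1−μ)/σ² = (0.92×0.08)/0.03941 = 0.0736/0.03941 = 1.8675, giving s = 0.8675.
Then shape1 = μs = 0.92×0.8675 = 0.80 and shape2 = (1−μ)s = 0.08×0.8675 = 0.07.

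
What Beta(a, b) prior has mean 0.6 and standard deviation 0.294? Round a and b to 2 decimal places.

a = 1.07, b = 0.71

First σ² = 0.086436. Setting a = μn, b = (1−μ)n with n = a+b,
μ(1−μ)/(n+1) = 0.086436 ⇒ n+1 = 0.24/0.086436 = 2.7766 ⇒ n = 1.7766.
Hence a = 0.6×1.7766 = 1.07, b = 0.4×1.7766 = 0.71.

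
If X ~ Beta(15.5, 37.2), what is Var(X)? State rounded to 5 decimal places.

0.00387

α+β = 52.7 and αβ = 576.60, so Var = αβ/[(α+β)²(α+β+1)] = 576.60/149140.473 = 0.00387.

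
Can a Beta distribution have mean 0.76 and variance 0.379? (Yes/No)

No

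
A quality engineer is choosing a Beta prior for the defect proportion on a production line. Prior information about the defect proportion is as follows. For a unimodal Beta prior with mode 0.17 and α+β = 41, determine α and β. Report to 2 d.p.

α = 7.63, β = 33.37

Mode = (α−1)/(κ−2) with κ = α+β, so α−1 = 0.17·39 = 6.63.
α = 7.63; β = κ − α = 33.37.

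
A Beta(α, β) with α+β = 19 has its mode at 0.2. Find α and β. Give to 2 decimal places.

α = 4.40, β = 14.60

For α,β>1 the mode is (α−1)/(α+β−2), so α = mode·(κ−2)+1 = 0.2×17+1 = 4.40.
And β = (1−mode)·(κ−2)+1 = 0.8×17+1 = 14.60.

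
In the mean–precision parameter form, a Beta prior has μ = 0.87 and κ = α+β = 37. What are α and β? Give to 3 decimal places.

α = μκ = 0.87×37 = 32.190 and β = (1−μ)κ = 0.13×37 = 4.810.

α = 32.190, β = 4.810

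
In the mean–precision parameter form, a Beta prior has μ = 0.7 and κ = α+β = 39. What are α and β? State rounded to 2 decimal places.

α = 27.30, β = 11.70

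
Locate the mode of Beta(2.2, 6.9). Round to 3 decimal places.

0.169

The density x^(α−1)(1−x)^(β−1) is maximised at (α−1)/(α+β−2) = 1.2/7.1 = 0.169.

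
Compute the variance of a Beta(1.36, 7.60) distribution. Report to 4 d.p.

Var = αβ/[(α+β)²(α+β+1)] = (1.36×7.60)/(8.96²×9.96) = 10.3360/799.604736 = 0.0129.

0.0129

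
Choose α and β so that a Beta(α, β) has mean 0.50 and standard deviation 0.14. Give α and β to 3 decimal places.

α = 5.878, β = 5.878

σ² = 0.14² = 0.0196.
With s = α+β, Var = μ(1−μ)/(s+1), so s+1 = (0.50×0.50)/0.0196 = 12.7551 and s = 11.7551.
α = μs = 5.878, β = (1−μ)s = 5.878.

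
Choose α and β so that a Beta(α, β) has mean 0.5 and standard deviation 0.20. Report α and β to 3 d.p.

σ² = 0.20² = 0.0400.
With s = α+β, Var = μ(1−μ)/(s+1), so s+1 = (0.5×0.5)/0.0400 = 6.2500 and s = 5.2500.
α = μs = 2.625, β = (1−μ)s = 2.625.

α = 2.625, β = 2.625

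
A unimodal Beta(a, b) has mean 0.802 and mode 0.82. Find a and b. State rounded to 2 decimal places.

a = 28.52, b = 7.04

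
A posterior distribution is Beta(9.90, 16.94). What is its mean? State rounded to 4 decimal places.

0.3689

E[X] = α/(α+β) = 9.90/26.84 = 0.3689.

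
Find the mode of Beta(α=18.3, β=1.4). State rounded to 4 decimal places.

With α,β > 1, mode = (α−1)/(α+β−2) = 17.3/17.7 = 0.9774.

0.9774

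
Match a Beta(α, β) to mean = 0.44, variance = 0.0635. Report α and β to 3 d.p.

α = 1.267, β = 1.613

By moment matching, α+β = μ(1−μ)/σ² − 1 = (0.44·0.56)/0.0635 − 1 = 3.8803 − 1 = 2.8803.
Since α/(α+β) = μ, α = 0.44·2.8803 = 1.267 and β = 0.56·2.8803 = 1.613.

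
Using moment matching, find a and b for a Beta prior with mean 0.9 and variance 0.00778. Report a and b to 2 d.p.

Write ν = a+b; then a = μν and Var = μ(1−μ)/(ν+1).
ν = μ(1−μ)/Var − 1 = 0.09/0.00778 − 1 = 10.5681.
a = 0.9·10.5681 = 9.51, b = 0.1·10.5681 = 1.06.

a = 9.51, b = 1.06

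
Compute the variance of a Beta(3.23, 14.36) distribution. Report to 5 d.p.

μ = 3.23/17.59 = 0.183627; Var = μ(1−μ)/(α+β+1) = 0.1499082/18.59 = 0.00806.

0.00806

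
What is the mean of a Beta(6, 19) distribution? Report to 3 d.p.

The Beta mean is α/(α+β) = 6/(6+19) = 0.240.

0.240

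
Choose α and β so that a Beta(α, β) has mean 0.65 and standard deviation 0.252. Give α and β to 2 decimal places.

α = 1.68, β = 0.90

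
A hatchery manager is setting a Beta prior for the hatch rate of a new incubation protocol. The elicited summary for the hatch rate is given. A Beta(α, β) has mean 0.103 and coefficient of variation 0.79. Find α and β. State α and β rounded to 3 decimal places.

Var = (CV·μ)² = (0.79×0.103)² = 0.006621.
α+β = μ(1−μ)/Var − 1 = 0.092391/0.006621 − 1 = 12.9541.
Thus α = 0.103·12.9541 = 1.334 and β = 0.897·12.9541 = 11.620.

α = 1.334, β = 11.620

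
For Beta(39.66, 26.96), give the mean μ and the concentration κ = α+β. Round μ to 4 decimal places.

μ = 0.5953, κ = 66.62

κ = α+β = 39.66+26.96 = 66.62; μ = α/κ = 39.66/66.62 = 0.5953.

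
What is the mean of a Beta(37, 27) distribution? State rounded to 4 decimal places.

0.5781

The Beta mean is α/(α+β) = 37/(37+27) = 0.5781.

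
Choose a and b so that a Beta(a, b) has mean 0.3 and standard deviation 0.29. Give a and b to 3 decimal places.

Variance = 0.29² = 0.0841. The moment-matching identity a+b = μ(1−μ)/Var − 1 gives
a+b = 0.21/0.0841 − 1 = 1.4970, so a = μ·1.4970 = 0.449 and b = (1−μ)·1.4970 = 1.048.

a = 0.449, b = 1.048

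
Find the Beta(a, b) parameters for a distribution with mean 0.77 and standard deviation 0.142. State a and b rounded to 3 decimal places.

Variance = 0.142² = 0.020164. The moment-matching identity a+b = μ(1−μ)/Var − 1 gives
a+b = 0.1771/0.020164 − 1 = 7.7830, so a = μ·7.7830 = 5.993 and b = (1−μ)·7.7830 = 1.790.

a = 5.993, b = 1.790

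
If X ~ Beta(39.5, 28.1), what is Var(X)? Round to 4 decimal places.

Var = αβ/[(α+β)²(α+β+1)] = (39.5×28.1)/(67.6²×68.6) = 1109.95/313485.536 = 0.0035.

0.0035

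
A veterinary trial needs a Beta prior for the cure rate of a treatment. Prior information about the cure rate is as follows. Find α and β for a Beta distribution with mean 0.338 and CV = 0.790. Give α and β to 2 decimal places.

σ = CV·μ = 0.790×0.338 = 0.26702, so σ² = 0.071300.
s+1 = μ(1−μ)/σ² = 0.223756/0.071300 = 3.1382, so s = α+β = 2.1382.
α = μs = 0.72, β = (1−μ)s = 1.42.

α = 0.72, β = 1.42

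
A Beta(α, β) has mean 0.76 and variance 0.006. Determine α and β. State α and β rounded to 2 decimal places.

Write ν = α+β; then α = μν and Var = μ(1−μ)/(ν+1).
ν = μ(1−μ)/Var − 1 = 0.1824/0.006 − 1 = 29.4000.
α = 0.76·29.4000 = 22.34, β = 0.24·29.4000 = 7.06.

α = 22.34, β = 7.06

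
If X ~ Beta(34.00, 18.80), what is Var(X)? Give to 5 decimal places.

Var = αβ/[(α+β)²(α+β+1)] = (34.00×18.80)/(52.80²×53.80) = 639.2000/149985.792000 = 0.00426.

0.00426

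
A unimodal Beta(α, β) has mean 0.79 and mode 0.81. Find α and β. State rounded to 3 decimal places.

With s = α+β: μ = α/s and mode = (α−1)/(s−2). Eliminating α = μs,
μs − 1 = m(s−2) ⇒ s(μ−m) = 1−2m ⇒ s = -0.62/-0.02 = 31.0000.
So α = μs = 24.490, β = (1−μ)s = 6.510.

α = 24.490, β = 6.510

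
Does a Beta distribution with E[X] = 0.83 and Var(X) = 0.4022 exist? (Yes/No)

No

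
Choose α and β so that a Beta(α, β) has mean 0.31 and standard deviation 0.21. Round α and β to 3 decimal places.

σ² = 0.21² = 0.0441.
With s = α+β, Var = μ(1−μ)/(s+1), so s+1 = (0.31×0.69)/0.0441 = 4.8503 and s = 3.8503.
α = μs = 1.194, β = (1−μ)s = 2.657.

α = 1.194, β = 2.657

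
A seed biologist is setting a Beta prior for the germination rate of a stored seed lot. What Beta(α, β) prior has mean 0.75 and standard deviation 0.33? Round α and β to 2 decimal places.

First σ² = 0.1089. Setting α = μn, β = (1−μ)n with n = α+β,
μ(1−μ)/(n+1) = 0.1089 ⇒ n+1 = 0.1875/0.1089 = 1.7218 ⇒ n = 0.7218.
Hence α = 0.75×0.7218 = 0.54, β = 0.25×0.7218 = 0.18.

α = 0.54, β = 0.18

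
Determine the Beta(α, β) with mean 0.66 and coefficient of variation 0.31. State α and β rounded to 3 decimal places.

Var = (CV·μ)² = (0.31×0.66)² = 0.041861.
α+β = μ(1−μ)/Var − 1 = 0.2244/0.041861 − 1 = 4.3606.
Thus α = 0.66·4.3606 = 2.878 and β = 0.34·4.3606 = 1.483.

α = 2.878, β = 1.483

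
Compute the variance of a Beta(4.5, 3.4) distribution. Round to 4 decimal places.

μ = 4.5/7.9 = 0.569620; Var = μ(1−μ)/(α+β+1) = 0.2451530/8.9 = 0.0275.

0.0275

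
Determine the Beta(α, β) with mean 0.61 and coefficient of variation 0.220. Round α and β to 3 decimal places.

Var = (CV·μ)² = (0.220×0.61)² = 0.018010.
α+β = μ(1−μ)/Var − 1 = 0.2379/0.018010 − 1 = 12.2096.
Thus α = 0.61·12.2096 = 7.448 and β = 0.39·12.2096 = 4.762.

α = 7.448, β = 4.762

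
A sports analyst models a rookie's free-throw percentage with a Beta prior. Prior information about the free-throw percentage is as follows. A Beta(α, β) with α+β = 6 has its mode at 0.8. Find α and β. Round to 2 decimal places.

α = 4.20, β = 1.80

Since the density peak of Beta(α,β) is at (α−1)/(α+β−2),
α = 1 + 0.8(6−2) = 4.20 and β = 6 − 4.20 = 1.80.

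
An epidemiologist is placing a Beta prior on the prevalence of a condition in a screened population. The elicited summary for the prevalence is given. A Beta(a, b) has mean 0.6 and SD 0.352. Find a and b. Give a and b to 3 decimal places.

a = 0.562, b = 0.375

First σ² = 0.123904. Setting a = μn, b = (1−μ)n with n = a+b,
μ(1−μ)/(n+1) = 0.123904 ⇒ n+1 = 0.24/0.123904 = 1.9370 ⇒ n = 0.9370.
Hence a = 0.6×0.9370 = 0.562, b = 0.4×0.9370 = 0.375.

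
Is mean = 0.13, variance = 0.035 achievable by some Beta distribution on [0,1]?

Yes

The Beta variance bound is σ² < μ(1−μ).
Here μ(1−μ) = 0.13×0.87 = 0.1131, and 0.035 < 0.1131.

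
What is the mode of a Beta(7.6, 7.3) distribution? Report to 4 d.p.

The density x^(α−1)(1−x)^(β−1) is maximised at (α−1)/(α+β−2) = 6.6/12.9 = 0.5116.

0.5116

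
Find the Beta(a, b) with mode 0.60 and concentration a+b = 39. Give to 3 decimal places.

Since the density peak of Beta(a,b) is at (a−1)/(a+b−2),
a = 1 + 0.60(39−2) = 23.200 and b = 39 − 23.200 = 15.800.

a = 23.200, b = 15.800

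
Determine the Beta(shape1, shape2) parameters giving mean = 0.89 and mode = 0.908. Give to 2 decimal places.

shape1 = 40.35, shape2 = 4.99

With s = shape1+shape2: μ = shape1/s and mode = (shape1−1)/(s−2). Eliminating shape1 = μs,
μs − 1 = m(s−2) ⇒ s(μ−m) = 1−2m ⇒ s = -0.816/-0.018 = 45.3333.
So shape1 = μs = 40.35, shape2 = (1−μ)s = 4.99.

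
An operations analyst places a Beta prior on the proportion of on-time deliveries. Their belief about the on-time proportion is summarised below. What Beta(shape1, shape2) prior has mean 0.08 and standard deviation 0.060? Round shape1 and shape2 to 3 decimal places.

Variance = 0.060² = 0.003600. The moment-matching identity shape1+shape2 = μ(1−μ)/Var − 1 gives
shape1+shape2 = 0.0736/0.003600 − 1 = 19.4444, so shape1 = μ·19.4444 = 1.556 and shape2 = (1−μ)·19.4444 = 17.889.

shape1 = 1.556, shape2 = 17.889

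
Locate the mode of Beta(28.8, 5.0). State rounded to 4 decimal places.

The density x^(α−1)(1−x)^(β−1) is maximised at (α−1)/(α+β−2) = 27.8/31.8 = 0.8742.

0.8742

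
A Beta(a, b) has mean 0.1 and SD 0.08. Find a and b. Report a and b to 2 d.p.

a = 1.31, b = 11.76

First σ² = 0.0064. Setting a = μn, b = (1−μ)n with n = a+b,
μ(1−μ)/(n+1) = 0.0064 ⇒ n+1 = 0.09/0.0064 = 14.0625 ⇒ n = 13.0625.
Hence a = 0.1×13.0625 = 1.31, b = 0.9×13.0625 = 11.76.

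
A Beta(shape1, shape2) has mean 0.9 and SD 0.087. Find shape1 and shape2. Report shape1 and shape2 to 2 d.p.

Variance = 0.087² = 0.007569. The moment-matching identity shape1+shape2 = μ(1−μ)/Var − 1 gives
shape1+shape2 = 0.09/0.007569 − 1 = 10.8906, so shape1 = μ·10.8906 = 9.80 and shape2 = (1−μ)·10.8906 = 1.09.

shape1 = 9.80, shape2 = 1.09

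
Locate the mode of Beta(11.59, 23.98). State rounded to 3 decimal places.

The density x^(α−1)(1−x)^(β−1) is maximised at (α−1)/(α+β−2) = 10.59/33.57 = 0.315.

0.315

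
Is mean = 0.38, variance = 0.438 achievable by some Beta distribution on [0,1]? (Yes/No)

For any Beta, Var(X) < E[X]·(1−E[X]).
Here μ(1−μ) = 0.38×0.62 = 0.2356, and 0.438 ≥ 0.2356.

No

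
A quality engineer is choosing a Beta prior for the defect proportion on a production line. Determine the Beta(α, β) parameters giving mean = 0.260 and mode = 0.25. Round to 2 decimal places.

α = 13.00, β = 37.00

With s = α+β: μ = α/s and mode = (α−1)/(s−2). Eliminating α = μs,
μs − 1 = m(s−2) ⇒ s(μ−m) = 1−2m ⇒ s = 0.50/0.010 = 50.0000.
So α = μs = 13.00, β = (1−μ)s = 37.00.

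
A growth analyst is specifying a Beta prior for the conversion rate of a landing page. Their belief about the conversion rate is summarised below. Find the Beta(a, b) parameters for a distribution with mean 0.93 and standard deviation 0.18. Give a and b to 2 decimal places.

Variance = 0.18² = 0.0324. The moment-matching identity a+b = μ(1−μ)/Var − 1 gives
a+b = 0.0651/0.0324 − 1 = 1.0093, so a = μ·1.0093 = 0.94 and b = (1−μ)·1.0093 = 0.07.

a = 0.94, b = 0.07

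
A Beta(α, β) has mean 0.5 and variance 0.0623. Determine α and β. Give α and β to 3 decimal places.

α = 1.506, β = 1.506

By moment matching, α+β = μ(1−μ)/σ² − 1 = (0.5·0.5)/0.0623 − 1 = 4.0128 − 1 = 3.0128.
Since α/(α+β) = μ, α = 0.5·3.0128 = 1.506 and β = 0.5·3.0128 = 1.506.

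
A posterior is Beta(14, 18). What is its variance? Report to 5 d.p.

0.00746

Var = αβ/[(α+β)²(α+β+1)] = (14×18)/(32²×33) = 252/33792 = 0.00746.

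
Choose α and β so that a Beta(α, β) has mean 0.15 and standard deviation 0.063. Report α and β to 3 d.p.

α = 4.669, β = 26.455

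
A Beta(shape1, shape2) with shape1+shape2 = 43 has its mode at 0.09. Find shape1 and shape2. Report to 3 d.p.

shape1 = 4.690, shape2 = 38.310

For shape1,shape2>1 the mode is (shape1−1)/(shape1+shape2−2), so shape1 = mode·(κ−2)+1 = 0.09×41+1 = 4.690.
And shape2 = (1−mode)·(κ−2)+1 = 0.91×41+1 = 38.310.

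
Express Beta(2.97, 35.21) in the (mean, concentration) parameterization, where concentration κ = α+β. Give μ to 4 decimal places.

μ = 0.0778, κ = 38.18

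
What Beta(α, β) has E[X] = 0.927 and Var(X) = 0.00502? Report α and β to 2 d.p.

Write ν = α+β; then α = μν and Var = μ(1−μ)/(ν+1).
ν = μ(1−μ)/Var − 1 = 0.067671/0.00502 − 1 = 12.4803.
α = 0.927·12.4803 = 11.57, β = 0.073·12.4803 = 0.91.

α = 11.57, β = 0.91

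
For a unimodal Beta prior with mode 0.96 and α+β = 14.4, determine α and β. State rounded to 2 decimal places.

α = 12.90, β = 1.50

Since the density peak of Beta(α,β) is at (α−1)/(α+β−2),
α = 1 + 0.96(14.4−2) = 12.90 and β = 14.4 − 12.90 = 1.50.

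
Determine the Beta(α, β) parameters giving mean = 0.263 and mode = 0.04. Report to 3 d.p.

Let s = α+β. Mean gives α = μs = 0.263s; mode gives (α−1)/(s−2) = 0.04.
Substituting: 0.263s − 1 = 0.04(s−2) = 0.04s − 0.08, so 0.223s = 0.92 and s = 4.1256.
Then α = 0.263×4.1256 = 1.085 and β = s−α = 3.041.

α = 1.085, β = 3.041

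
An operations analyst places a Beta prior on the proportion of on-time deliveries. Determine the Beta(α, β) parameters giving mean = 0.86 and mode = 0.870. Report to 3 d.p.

α = 63.640, β = 10.360

With s = α+β: μ = α/s and mode = (α−1)/(s−2). Eliminating α = μs,
μs − 1 = m(s−2) ⇒ s(μ−m) = 1−2m ⇒ s = -0.740/-0.010 = 74.0000.
So α = μs = 63.640, β = (1−μ)s = 10.360.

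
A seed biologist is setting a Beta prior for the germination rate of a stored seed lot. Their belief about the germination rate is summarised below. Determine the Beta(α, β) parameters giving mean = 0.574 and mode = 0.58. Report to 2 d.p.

α = 15.31, β = 11.36

Let s = α+β. Mean gives α = μs = 0.574s; mode gives (α−1)/(s−2) = 0.58.
Substituting: 0.574s − 1 = 0.58(s−2) = 0.58s − 1.16, so -0.006s = -0.16 and s = 26.6667.
Then α = 0.574×26.6667 = 15.31 and β = s−α = 11.36.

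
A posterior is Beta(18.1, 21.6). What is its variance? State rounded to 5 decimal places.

μ = 18.1/39.7 = 0.455919; Var = μ(1−μ)/(α+β+1) = 0.2480569/40.7 = 0.00609.

0.00609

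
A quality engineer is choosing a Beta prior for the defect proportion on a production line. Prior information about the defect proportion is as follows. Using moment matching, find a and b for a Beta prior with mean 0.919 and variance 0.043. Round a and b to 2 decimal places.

a = 0.67, b = 0.06

Write ν = a+b; then a = μν and Var = μ(1−μ)/(ν+1).
ν = μ(1−μ)/Var − 1 = 0.074439/0.043 − 1 = 0.7311.
a = 0.919·0.7311 = 0.67, b = 0.081·0.7311 = 0.06.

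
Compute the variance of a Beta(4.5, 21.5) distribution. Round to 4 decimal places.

0.0053

Var = αβ/[(α+β)²(α+β+1)] = (4.5×21.5)/(26.0²×27.0) = 96.75/18252.000 = 0.0053.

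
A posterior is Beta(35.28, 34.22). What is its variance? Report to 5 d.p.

0.00355

α+β = 69.50 and αβ = 1207.2816, so Var = αβ/[(α+β)²(α+β+1)] = 1207.2816/340532.625000 = 0.00355.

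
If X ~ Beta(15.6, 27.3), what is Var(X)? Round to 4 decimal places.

μ = 15.6/42.9 = 0.363636; Var = μ(1−μ)/(α+β+1) = 0.2314050/43.9 = 0.0053.

0.0053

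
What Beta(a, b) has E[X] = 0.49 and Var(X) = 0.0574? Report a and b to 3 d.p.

Let s = a+b. The Beta variance is μ(1−μ)/(s+1).
So s+1 = μ(1−μ)/σ² = (0.49×0.51)/0.0574 = 0.2499/0.0574 = 4.3537, giving s = 3.3537.
Then a = μs = 0.49×3.3537 = 1.643 and b = (1−μ)s = 0.51×3.3537 = 1.710.

a = 1.643, b = 1.710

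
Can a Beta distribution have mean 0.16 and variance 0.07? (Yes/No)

A Beta with mean μ has variance μ(1−μ)/(α+β+1) < μ(1−μ).
Here μ(1−μ) = 0.16×0.84 = 0.1344, and 0.07 < 0.1344.

Yes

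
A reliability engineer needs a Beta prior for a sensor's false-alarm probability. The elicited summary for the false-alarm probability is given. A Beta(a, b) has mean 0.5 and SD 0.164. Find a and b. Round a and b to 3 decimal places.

σ² = 0.164² = 0.026896.
With s = a+b, Var = μ(1−μ)/(s+1), so s+1 = (0.5×0.5)/0.026896 = 9.2951 and s = 8.2951.
a = μs = 4.148, b = (1−μ)s = 4.148.

a = 4.148, b = 4.148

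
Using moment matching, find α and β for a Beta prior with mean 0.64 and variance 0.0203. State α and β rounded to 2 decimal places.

Write ν = α+β; then α = μν and Var = μ(1−μ)/(ν+1).
ν = μ(1−μ)/Var − 1 = 0.2304/0.0203 − 1 = 10.3498.
α = 0.64·10.3498 = 6.62, β = 0.36·10.3498 = 3.73.

α = 6.62, β = 3.73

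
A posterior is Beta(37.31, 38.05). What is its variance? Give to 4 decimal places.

μ = 37.31/75.36 = 0.495090; Var = μ(1−μ)/(α+β+1) = 0.2499759/76.36 = 0.0033.

0.0033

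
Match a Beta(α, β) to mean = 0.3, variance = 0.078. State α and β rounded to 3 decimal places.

Let s = α+β. The Beta variance is μ(1−μ)/(s+1).
So s+1 = μ(1−μ)/σ² = (0.3×0.7)/0.078 = 0.21/0.078 = 2.6923, giving s = 1.6923.
Then α = μs = 0.3×1.6923 = 0.508 and β = (1−μ)s = 0.7×1.6923 = 1.185.

α = 0.508, β = 1.185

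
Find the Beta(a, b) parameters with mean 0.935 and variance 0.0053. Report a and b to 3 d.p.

a = 9.787, b = 0.680

By moment matching, a+b = μ(1−μ)/σ² − 1 = (0.935·0.065)/0.0053 − 1 = 11.4670 − 1 = 10.4670.
Since a/(a+b) = μ, a = 0.935·10.4670 = 9.787 and b = 0.065·10.4670 = 0.680.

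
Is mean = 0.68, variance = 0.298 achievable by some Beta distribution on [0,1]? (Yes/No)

No

For any Beta, Var(X) < E[X]·(1−E[X]).
Here μ(1−μ) = 0.68×0.32 = 0.2176, and 0.298 ≥ 0.2176.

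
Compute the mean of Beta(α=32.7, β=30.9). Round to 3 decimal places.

0.514

The Beta mean is α/(α+β) = 32.7/(32.7+30.9) = 0.514.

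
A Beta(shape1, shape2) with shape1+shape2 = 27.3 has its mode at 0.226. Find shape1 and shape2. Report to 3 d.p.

shape1 = 6.718, shape2 = 20.582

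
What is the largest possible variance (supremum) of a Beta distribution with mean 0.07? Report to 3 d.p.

0.065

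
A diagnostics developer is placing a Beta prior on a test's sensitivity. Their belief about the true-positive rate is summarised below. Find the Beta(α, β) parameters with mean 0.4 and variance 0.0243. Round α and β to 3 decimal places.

α = 3.551, β = 5.326

By moment matching, α+β = μ(1−μ)/σ² − 1 = (0.4·0.6)/0.0243 − 1 = 9.8765 − 1 = 8.8765.
Since α/(α+β) = μ, α = 0.4·8.8765 = 3.551 and β = 0.6·8.8765 = 5.326.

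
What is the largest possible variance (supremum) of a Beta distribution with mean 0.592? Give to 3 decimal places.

0.242

For fixed mean μ the Beta variance is μ(1−μ)/(α+β+1), increasing as α+β decreases.
Its least upper bound (not attained) is μ(1−μ) = 0.592·0.408 = 0.242.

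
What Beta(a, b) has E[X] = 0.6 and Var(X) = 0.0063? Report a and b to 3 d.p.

a = 22.257, b = 14.838

Write ν = a+b; then a = μν and Var = μ(1−μ)/(ν+1).
ν = μ(1−μ)/Var − 1 = 0.24/0.0063 − 1 = 37.0952.
a = 0.6·37.0952 = 22.257, b = 0.4·37.0952 = 14.838.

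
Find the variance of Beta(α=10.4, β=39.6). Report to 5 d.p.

μ = 10.4/50.0 = 0.208000; Var = μ(1−μ)/(α+β+1) = 0.1647360/51.0 = 0.00323.

0.00323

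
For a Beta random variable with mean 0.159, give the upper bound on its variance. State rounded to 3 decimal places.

For fixed mean μ the Beta variance is μ(1−μ)/(α+β+1), increasing as α+β decreases.
Its least upper bound (not attained) is μ(1−μ) = 0.159·0.841 = 0.134.

0.134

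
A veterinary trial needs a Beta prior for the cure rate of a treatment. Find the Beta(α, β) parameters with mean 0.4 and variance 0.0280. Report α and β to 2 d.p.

By moment matching, α+β = μ(1−μ)/σ² − 1 = (0.4·0.6)/0.0280 − 1 = 8.5714 − 1 = 7.5714.
Since α/(α+β) = μ, α = 0.4·7.5714 = 3.03 and β = 0.6·7.5714 = 4.54.

α = 3.03, β = 4.54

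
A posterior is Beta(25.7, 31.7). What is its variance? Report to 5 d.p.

0.00423

α+β = 57.4 and αβ = 814.69, so Var = αβ/[(α+β)²(α+β+1)] = 814.69/192413.984 = 0.00423.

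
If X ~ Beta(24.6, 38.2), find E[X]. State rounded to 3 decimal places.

0.392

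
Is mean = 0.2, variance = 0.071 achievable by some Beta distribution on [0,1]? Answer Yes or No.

Yes

The Beta variance bound is σ² < μ(1−μ).
Here μ(1−μ) = 0.2×0.8 = 0.16, and 0.071 < 0.16.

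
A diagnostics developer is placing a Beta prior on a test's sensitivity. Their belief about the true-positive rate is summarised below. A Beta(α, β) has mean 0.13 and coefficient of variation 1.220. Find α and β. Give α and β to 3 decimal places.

α = 0.455, β = 3.042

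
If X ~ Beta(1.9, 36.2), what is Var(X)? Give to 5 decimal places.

0.00121

μ = 1.9/38.1 = 0.049869; Var = μ(1−μ)/(α+β+1) = 0.0473819/39.1 = 0.00121.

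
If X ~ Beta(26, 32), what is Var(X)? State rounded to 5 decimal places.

Var = αβ/[(α+β)²(α+β+1)] = (26×32)/(58²×59) = 832/198476 = 0.00419.

0.00419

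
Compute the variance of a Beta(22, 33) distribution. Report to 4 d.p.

0.0043

Var = αβ/[(α+β)²(α+β+1)] = (22×33)/(55²×56) = 726/169400 = 0.0043.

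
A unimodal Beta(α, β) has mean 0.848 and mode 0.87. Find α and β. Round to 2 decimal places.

α = 28.52, β = 5.11

Let s = α+β. Mean gives α = μs = 0.848s; mode gives (α−1)/(s−2) = 0.87.
Substituting: 0.848s − 1 = 0.87(s−2) = 0.87s − 1.74, so -0.022s = -0.74 and s = 33.6364.
Then α = 0.848×33.6364 = 28.52 and β = s−α = 5.11.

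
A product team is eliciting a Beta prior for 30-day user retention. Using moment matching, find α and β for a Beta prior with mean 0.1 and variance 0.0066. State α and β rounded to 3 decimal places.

α = 1.264, β = 11.373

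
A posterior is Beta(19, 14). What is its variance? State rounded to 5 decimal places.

α+β = 33 and αβ = 266, so Var = αβ/[(α+β)²(α+β+1)] = 266/37026 = 0.00718.

0.00718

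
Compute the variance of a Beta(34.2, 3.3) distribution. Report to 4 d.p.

Var = αβ/[(α+β)²(α+β+1)] = (34.2×3.3)/(37.5²×38.5) = 112.86/54140.625 = 0.0021.

0.0021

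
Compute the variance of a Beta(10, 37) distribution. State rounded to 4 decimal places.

Var = αβ/[(α+β)²(α+β+1)] = (10×37)/(47²×48) = 370/106032 = 0.0035.

0.0035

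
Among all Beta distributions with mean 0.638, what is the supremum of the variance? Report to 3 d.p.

0.231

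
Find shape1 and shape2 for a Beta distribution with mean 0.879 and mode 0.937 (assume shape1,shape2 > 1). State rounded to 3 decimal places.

With s = shape1+shape2: μ = shape1/s and mode = (shape1−1)/(s−2). Eliminating shape1 = μs,
μs − 1 = m(s−2) ⇒ s(μ−m) = 1−2m ⇒ s = -0.874/-0.058 = 15.0690.
So shape1 = μs = 13.246, shape2 = (1−μ)s = 1.823.

shape1 = 13.246, shape2 = 1.823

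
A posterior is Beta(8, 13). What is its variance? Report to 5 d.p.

Var = αβ/[(α+β)²(α+β+1)] = (8×13)/(21²×22) = 104/9702 = 0.01072.

0.01072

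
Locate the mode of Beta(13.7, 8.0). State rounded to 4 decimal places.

0.6447

The density x^(α−1)(1−x)^(β−1) is maximised at (α−1)/(α+β−2) = 12.7/19.7 = 0.6447.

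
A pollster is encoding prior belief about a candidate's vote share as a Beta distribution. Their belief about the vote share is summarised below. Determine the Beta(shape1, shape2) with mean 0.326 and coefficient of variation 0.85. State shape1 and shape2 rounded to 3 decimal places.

Var = (CV·μ)² = (0.85×0.326)² = 0.076784.
shape1+shape2 = μ(1−μ)/Var − 1 = 0.219724/0.076784 − 1 = 1.8616.
Thus shape1 = 0.326·1.8616 = 0.607 and shape2 = 0.674·1.8616 = 1.255.

shape1 = 0.607, shape2 = 1.255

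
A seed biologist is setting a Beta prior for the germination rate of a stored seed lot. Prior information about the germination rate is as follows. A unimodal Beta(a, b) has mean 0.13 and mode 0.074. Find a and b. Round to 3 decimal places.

With s = a+b: μ = a/s and mode = (a−1)/(s−2). Eliminating a = μs,
μs − 1 = m(s−2) ⇒ s(μ−m) = 1−2m ⇒ s = 0.852/0.056 = 15.2143.
So a = μs = 1.978, b = (1−μ)s = 13.236.

a = 1.978, b = 13.236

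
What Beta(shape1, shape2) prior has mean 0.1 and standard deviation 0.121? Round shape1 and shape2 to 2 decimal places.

shape1 = 0.51, shape2 = 4.63

First σ² = 0.014641. Setting shape1 = μn, shape2 = (1−μ)n with n = shape1+shape2,
μ(1−μ)/(n+1) = 0.014641 ⇒ n+1 = 0.09/0.014641 = 6.1471 ⇒ n = 5.1471.
Hence shape1 = 0.1×5.1471 = 0.51, shape2 = 0.9×5.1471 = 4.63.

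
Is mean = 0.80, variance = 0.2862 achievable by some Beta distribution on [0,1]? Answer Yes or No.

No

The Beta variance bound is σ² < μ(1−μ).
Here μ(1−μ) = 0.80×0.20 = 0.1600, and 0.2862 ≥ 0.1600.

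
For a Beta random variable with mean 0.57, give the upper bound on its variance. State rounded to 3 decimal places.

For fixed mean μ the Beta variance is μ(1−μ)/(α+β+1), increasing as α+β decreases.
Its least upper bound (not attained) is μ(1−μ) = 0.57·0.43 = 0.245.

0.245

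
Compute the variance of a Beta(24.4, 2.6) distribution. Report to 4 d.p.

0.0031

Var = αβ/[(α+β)²(α+β+1)] = (24.4×2.6)/(27.0²×28.0) = 63.44/20412.000 = 0.0031.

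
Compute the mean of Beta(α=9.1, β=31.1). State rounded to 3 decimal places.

E[X] = α/(α+β) = 9.1/40.2 = 0.226.

0.226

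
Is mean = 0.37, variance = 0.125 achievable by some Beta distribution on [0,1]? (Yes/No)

Yes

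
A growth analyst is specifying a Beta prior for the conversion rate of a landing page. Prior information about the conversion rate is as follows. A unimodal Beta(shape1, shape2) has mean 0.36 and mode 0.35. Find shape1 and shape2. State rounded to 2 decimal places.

Let s = shape1+shape2. Mean gives shape1 = μs = 0.36s; mode gives (shape1−1)/(s−2) = 0.35.
Substituting: 0.36s − 1 = 0.35(s−2) = 0.35s − 0.70, so 0.01s = 0.30 and s = 30.0000.
Then shape1 = 0.36×30.0000 = 10.80 and shape2 = s−shape1 = 19.20.

shape1 = 10.80, shape2 = 19.20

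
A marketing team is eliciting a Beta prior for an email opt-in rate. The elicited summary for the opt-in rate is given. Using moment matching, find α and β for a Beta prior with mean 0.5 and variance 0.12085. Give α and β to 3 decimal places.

α = 0.534, β = 0.534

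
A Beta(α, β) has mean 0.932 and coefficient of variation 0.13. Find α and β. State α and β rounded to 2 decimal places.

α = 3.09, β = 0.23

σ = CV·μ = 0.13×0.932 = 0.12116, so σ² = 0.014680.
s+1 = μ(1−μ)/σ² = 0.063376/0.014680 = 4.3172, so s = α+β = 3.3172.
α = μs = 3.09, β = (1−μ)s = 0.23.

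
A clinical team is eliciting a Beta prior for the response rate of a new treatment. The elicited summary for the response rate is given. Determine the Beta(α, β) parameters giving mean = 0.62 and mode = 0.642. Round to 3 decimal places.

α = 8.004, β = 4.905

Let s = α+β. Mean gives α = μs = 0.62s; mode gives (α−1)/(s−2) = 0.642.
Substituting: 0.62s − 1 = 0.642(s−2) = 0.642s − 1.284, so -0.022s = -0.284 and s = 12.9091.
Then α = 0.62×12.9091 = 8.004 and β = s−α = 4.905.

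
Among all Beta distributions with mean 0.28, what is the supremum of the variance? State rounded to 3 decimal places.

For fixed mean μ the Beta variance is μ(1−μ)/(α+β+1), increasing as α+β decreases.
Its least upper bound (not attained) is μ(1−μ) = 0.28·0.72 = 0.202.

0.202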